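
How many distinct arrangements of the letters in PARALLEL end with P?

With the last slot taken by P, it remains to arrange the other 7 letters (ARALLEL).
Those 7 letters have A appearing twice and L appearing 3 times, giving (7)!/(3!·2!) = 420.

420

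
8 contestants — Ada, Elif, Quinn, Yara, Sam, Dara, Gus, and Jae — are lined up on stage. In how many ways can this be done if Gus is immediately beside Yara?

10080

Place the 6 others and the Gus-Yara pair as 7 objects in a line; the pair has 2 internal arrangements.
So the count is 2·(7)! = 10080.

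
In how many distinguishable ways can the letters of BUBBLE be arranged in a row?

120

Letter multiplicities in BUBBLE: B×3, E×1, L×1, U×1.
Dividing 6! = 720 by 3! = 6 for the repeated letters gives 120.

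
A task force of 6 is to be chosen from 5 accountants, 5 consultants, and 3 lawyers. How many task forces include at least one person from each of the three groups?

With no constraint there are C(13,6) = 1716 possible selections.
Selections missing a whole group: no accountants → C(8,6) = 28; no consultants → C(8,6) = 28; no lawyers → C(10,6) = 210.
Add back selections omitting two groups (i.e. drawn from a single group): C(5,6) + C(5,6) + C(3,6) = 0.
By inclusion–exclusion: 1716 − 266 + 0 = 1450.

1450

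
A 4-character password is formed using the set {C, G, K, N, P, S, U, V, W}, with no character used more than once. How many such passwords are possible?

With no repetition, fill the 4 characters in order: 9 choices, then 8, down to 6.
That product is 9 × 8 × 7 × 6 = 3024.

3024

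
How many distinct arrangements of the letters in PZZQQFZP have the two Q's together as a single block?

Treat the 2 copies of Q as a single block. The multiset to arrange is then {QQ, F, P, P, Z, Z, Z}, 7 items in all.
That gives (7)!/(3!·2!) = 420 arrangements.

420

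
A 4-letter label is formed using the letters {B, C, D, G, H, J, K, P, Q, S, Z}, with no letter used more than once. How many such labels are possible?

7920

With no repetition, fill the 4 letters in order: 11 choices, then 10, down to 8.
11 × 10 × 9 × 8 = 7920.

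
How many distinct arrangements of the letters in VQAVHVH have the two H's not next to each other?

There are 7!/(3!·2!) = 420 arrangements of VQAVHVH in total.
Arrangements with the H's together: treat HH as one letter, giving (6)!/(3!) = 120.
Hence 420 − 120 = 300.

300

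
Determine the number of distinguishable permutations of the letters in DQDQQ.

Letter multiplicities in DQDQQ: D×2, Q×3.
The number of distinct arrangements is 5!/(3!·2!) = 120/12 = 10.

10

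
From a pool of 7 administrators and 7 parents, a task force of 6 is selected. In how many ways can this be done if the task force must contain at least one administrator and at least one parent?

Unrestricted: C(14,6) = 3003 ways to pick any 6 of the 14.
Selections missing a whole group: no administrators → C(7,6) = 7; no parents → C(7,6) = 7.
Both groups omitted at once is impossible, so 3003 − 14 = 2989.

2989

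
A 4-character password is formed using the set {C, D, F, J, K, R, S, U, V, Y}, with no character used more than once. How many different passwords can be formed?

5040

Choose and order 4 of the 10 symbols: the first character has 10 options, the next 9, then 8, 7.
That product is 10 × 9 × 8 × 7 = 5040.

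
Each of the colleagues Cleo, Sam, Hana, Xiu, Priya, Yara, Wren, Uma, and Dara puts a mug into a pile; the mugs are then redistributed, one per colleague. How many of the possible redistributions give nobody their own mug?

This is the derangement count D_9: permutations of 9 items with no fixed point.
By inclusion–exclusion this is Σ_{j=0}^{9} (−1)^j C(9,j)·(9−j)!.
Computing: 362880 − 362880 + 181440 − 60480 + 15120 − 3024 + 504 − 72 + 9 − 1 = 133496.

133496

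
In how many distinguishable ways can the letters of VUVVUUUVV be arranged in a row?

The 9 letters of VUVVUUUVV have repeats: U appearing 4 times and V appearing 5 times.
Dividing 9! = 362880 by 5!·4! = 2880 for the repeated letters gives 126.

126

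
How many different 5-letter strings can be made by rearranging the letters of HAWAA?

20

The 5 letters of HAWAA have repeats: A appearing 3 times.
The number of distinct arrangements is 5!/(3!) = 120/6 = 20.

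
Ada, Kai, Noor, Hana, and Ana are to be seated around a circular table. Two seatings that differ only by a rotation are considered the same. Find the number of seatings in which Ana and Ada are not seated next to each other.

12

Without the restriction there are (4)! = 24 seatings.
Seatings with Ana beside Ada: treat them as a block with 2 internal orders, giving 2 × (3)! = 12.
Subtracting, 24 − 12 = 12.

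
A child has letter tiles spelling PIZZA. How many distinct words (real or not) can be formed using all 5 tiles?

Letter multiplicities in PIZZA: A×1, I×1, P×1, Z×2.
So there are 5! / (2!) = 60 distinguishable arrangements.

60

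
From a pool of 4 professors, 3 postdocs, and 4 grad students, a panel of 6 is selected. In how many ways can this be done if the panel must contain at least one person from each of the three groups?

420

Unrestricted: C(11,6) = 462 ways to pick any 6 of the 11.
Subtract selections that omit an entire group: no professors → C(7,6) = 7; no postdocs → C(8,6) = 28; no grad students → C(7,6) = 7.
Add back selections omitting two groups (i.e. drawn from a single group): C(4,6) + C(3,6) + C(4,6) = 0.
By inclusion–exclusion: 462 − 42 + 0 = 420.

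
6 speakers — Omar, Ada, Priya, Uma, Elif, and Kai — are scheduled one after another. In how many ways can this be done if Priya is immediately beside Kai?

Treat {Priya, Kai} as a single unit. There are 5 units to order, and the pair itself can be ordered 2 ways.
So the count is 2·(5)! = 240.

240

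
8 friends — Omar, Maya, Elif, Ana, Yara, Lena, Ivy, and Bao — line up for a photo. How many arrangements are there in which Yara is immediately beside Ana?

Treat {Yara, Ana} as a single unit. There are 7 units to order, and the pair itself can be ordered 2 ways.
That gives 2 × 7! = 2 × 5040 = 10080.

10080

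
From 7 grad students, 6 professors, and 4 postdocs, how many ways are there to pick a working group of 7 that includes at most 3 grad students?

14232

Split by how many grad students are chosen (0 through 3).
Sum: C(7,0)·C(10,7) + C(7,1)·C(10,6) + C(7,2)·C(10,5) + C(7,3)·C(10,4) = 120 + 1470 + 5292 + 7350 = 14232.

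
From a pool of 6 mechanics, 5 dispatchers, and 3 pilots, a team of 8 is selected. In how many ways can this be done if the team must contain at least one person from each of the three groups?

2828

Total 8-person selections from all 14: C(14,8) = 3003.
Selections missing a whole group: no mechanics → C(8,8) = 1; no dispatchers → C(9,8) = 9; no pilots → C(11,8) = 165.
Add back selections omitting two groups (i.e. drawn from a single group): C(6,8) + C(5,8) + C(3,8) = 0.
By inclusion–exclusion: 3003 − 175 + 0 = 2828.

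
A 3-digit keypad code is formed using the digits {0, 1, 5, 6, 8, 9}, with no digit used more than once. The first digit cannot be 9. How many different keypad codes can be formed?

100

The first digit has 6−1 = 5 choices (anything except 9).
The remaining 2 digits are filled from the other 5 symbols without repetition: 5 × 4 = 20.
Total: 5 × 20 = 100.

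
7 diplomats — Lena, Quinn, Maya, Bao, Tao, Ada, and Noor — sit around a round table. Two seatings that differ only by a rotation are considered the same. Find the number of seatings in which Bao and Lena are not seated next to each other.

All circular seatings of 7 people number (6)! = 720.
Those with Bao next to Lena: fuse the pair into one unit and seat 6 units around a circle — 2·(5)! = 240.
Subtracting, 720 − 240 = 480.

480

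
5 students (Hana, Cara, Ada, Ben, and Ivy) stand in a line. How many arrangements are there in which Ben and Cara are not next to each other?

Of the 5! = 120 arrangements, those with Ben and Cara adjacent number 2 × 4! = 48 (treat the pair as a block with 2 internal orders).
So 120 − 48 = 72 arrangements keep them apart.

72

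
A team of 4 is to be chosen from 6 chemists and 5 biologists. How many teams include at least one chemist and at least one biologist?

Unrestricted: C(11,4) = 330 ways to pick any 4 of the 11.
Selections missing a whole group: no chemists → C(5,4) = 5; no biologists → C(6,4) = 15.
Both groups omitted at once is impossible, so 330 − 20 = 310.

310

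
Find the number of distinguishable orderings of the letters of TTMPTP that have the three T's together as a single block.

12

Treat the 3 copies of T as a single block. The multiset to arrange is then {TTT, M, P, P}, 4 items in all.
That gives (4)!/(2!) = 12 arrangements.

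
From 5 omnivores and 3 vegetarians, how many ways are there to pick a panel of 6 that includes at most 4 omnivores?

Split by how many omnivores are chosen (0 through 4).
Sum: C(5,0)·C(3,6) + C(5,1)·C(3,5) + C(5,2)·C(3,4) + C(5,3)·C(3,3) + C(5,4)·C(3,2) = 0 + 0 + 0 + 10 + 15 = 25.

25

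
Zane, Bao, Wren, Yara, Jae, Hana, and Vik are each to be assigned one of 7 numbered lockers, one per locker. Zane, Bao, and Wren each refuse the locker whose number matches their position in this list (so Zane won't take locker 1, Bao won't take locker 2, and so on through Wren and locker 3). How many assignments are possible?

3216

Let Aᵢ (for i ∈ {1, 2, 3}) be the placements that put person i in their forbidden locker. Any j of these fix j positions, leaving (7−j)! ways to fill the rest, and there are C(3,j) ways to pick which j.
By inclusion–exclusion, the number of valid placements is Σ_{j=0}^{3} (−1)^j C(3,j)·(7−j)!.
Computing: 5040 − 2160 + 360 − 24 = 3216.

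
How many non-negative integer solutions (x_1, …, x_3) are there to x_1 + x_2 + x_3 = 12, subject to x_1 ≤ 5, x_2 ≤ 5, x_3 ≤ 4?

By stars and bars, unrestricted non-negative solutions to x_1+…+x_3 = 12 number C(12+2,2) = 91.
Subtract solutions that violate a single cap (substitute x_i' = x_i − (cap_i+1)): x_1 ≥ 6 gives C(8,2) = 28; x_2 ≥ 6 gives C(8,2) = 28; x_3 ≥ 5 gives C(9,2) = 36. Together 92.
Add back pairs where two caps are both exceeded: 1 + 3 + 3 = 7.
By inclusion–exclusion the count is 91 − 92 + 7 = 6.

6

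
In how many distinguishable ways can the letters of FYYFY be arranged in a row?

10

Letter multiplicities in FYYFY: F×2, Y×3.
Dividing 5! = 120 by 3!·2! = 12 for the repeated letters gives 10.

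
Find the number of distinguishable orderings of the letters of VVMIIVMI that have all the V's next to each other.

Treat the 3 copies of V as a single block. The multiset to arrange is then {VVV, I, I, I, M, M}, 6 items in all.
That gives (6)!/(3!·2!) = 60 arrangements.

60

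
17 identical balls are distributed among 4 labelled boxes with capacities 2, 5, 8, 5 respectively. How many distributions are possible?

19

By stars and bars, unrestricted non-negative solutions to x_1+…+x_4 = 17 number C(17+3,3) = 1140.
Subtract solutions that violate a single cap (substitute x_i' = x_i − (cap_i+1)): x_1 ≥ 3 gives C(17,3) = 680; x_2 ≥ 6 gives C(14,3) = 364; x_3 ≥ 9 gives C(11,3) = 165; x_4 ≥ 6 gives C(14,3) = 364. Together 1573.
Add back pairs where two caps are both exceeded: 165 + 56 + 165 + 10 + 56 + 10 = 462.
Subtract triples: 0 + 10 + 0 + 0 = 10.
By inclusion–exclusion the count is 1140 − 1573 + 462 − 10 = 19.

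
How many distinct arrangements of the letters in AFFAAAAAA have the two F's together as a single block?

8

Treat the 2 copies of F as a single block. The multiset to arrange is then {FF, A, A, A, A, A, A, A}, 8 items in all.
That gives (8)!/(7!) = 8 arrangements.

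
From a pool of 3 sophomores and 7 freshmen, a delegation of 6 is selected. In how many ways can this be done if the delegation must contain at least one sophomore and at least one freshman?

Total 6-person selections from all 10: C(10,6) = 210.
Selections missing a whole group: no sophomores → C(7,6) = 7; no freshmen → C(3,6) = 0.
Both groups omitted at once is impossible, so 210 − 7 = 203.

203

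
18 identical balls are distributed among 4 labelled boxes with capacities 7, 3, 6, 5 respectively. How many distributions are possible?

20

Without the upper bounds there are C(21,3) = 1330 ways to split 18 among 4 boxes.
Subtract solutions that violate a single cap (substitute x_i' = x_i − (cap_i+1)): x_1 ≥ 8 gives C(13,3) = 286; x_2 ≥ 4 gives C(17,3) = 680; x_3 ≥ 7 gives C(14,3) = 364; x_4 ≥ 6 gives C(15,3) = 455. Together 1785.
Add back pairs where two caps are both exceeded: 84 + 20 + 35 + 120 + 165 + 56 = 480.
Subtract triples: 0 + 1 + 0 + 4 = 5.
By inclusion–exclusion the count is 1330 − 1785 + 480 − 5 = 20.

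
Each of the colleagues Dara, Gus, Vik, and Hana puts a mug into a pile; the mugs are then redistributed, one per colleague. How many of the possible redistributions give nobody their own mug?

Let Aᵢ be the assignments in which colleague i gets their own mug. We want the size of the complement of A₁∪…∪A_4.
By inclusion–exclusion this is Σ_{j=0}^{4} (−1)^j C(4,j)·(4−j)!.
Computing: 24 − 24 + 12 − 4 + 1 = 9.

9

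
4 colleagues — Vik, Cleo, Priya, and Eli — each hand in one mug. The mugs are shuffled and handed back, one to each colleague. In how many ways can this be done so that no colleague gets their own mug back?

9

Count assignments avoiding every fixed point. For any j of the 4 colleagues fixed to their own mug, the other 4−j can be arranged in (4−j)! ways.
By inclusion–exclusion this is Σ_{j=0}^{4} (−1)^j C(4,j)·(4−j)!.
Computing: 24 − 24 + 12 − 4 + 1 = 9.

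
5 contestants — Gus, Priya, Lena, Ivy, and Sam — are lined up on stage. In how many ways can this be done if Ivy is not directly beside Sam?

72

Of the 5! = 120 arrangements, those with Ivy and Sam adjacent number 2 × 4! = 48 (treat the pair as a block with 2 internal orders).
So 120 − 48 = 72 arrangements keep them apart.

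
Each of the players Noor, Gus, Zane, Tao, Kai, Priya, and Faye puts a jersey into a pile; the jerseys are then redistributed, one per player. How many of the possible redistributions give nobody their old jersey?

1854

This is the derangement count D_7: permutations of 7 items with no fixed point.
By inclusion–exclusion this is Σ_{j=0}^{7} (−1)^j C(7,j)·(7−j)!.
Computing: 5040 − 5040 + 2520 − 840 + 210 − 42 + 7 − 1 = 1854.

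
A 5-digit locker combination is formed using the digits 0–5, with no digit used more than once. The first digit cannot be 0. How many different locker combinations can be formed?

The first digit has 6−1 = 5 choices (anything except 0).
The remaining 4 digits are filled from the other 5 symbols without repetition: 5 × 4 × 3 × 2 = 120.
Total: 5 × 120 = 600.

600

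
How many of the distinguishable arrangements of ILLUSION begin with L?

Fix L in the first position and arrange the remaining 7 letters.
Those 7 letters have I appearing twice, giving (7)!/(2!) = 2520.

2520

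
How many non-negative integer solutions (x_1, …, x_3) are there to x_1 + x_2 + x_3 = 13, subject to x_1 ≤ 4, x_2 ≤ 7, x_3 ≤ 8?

25

By stars and bars, unrestricted non-negative solutions to x_1+…+x_3 = 13 number C(13+2,2) = 105.
Subtract solutions that violate a single cap (substitute x_i' = x_i − (cap_i+1)): x_1 ≥ 5 gives C(10,2) = 45; x_2 ≥ 8 gives C(7,2) = 21; x_3 ≥ 9 gives C(6,2) = 15. Together 81.
Add back pairs where two caps are both exceeded: 1 + 0 + 0 = 1.
By inclusion–exclusion the count is 105 − 81 + 1 = 25.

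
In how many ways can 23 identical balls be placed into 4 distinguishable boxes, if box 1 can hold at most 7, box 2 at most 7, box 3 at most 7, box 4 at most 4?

10

Without the upper bounds there are C(26,3) = 2600 ways to split 23 among 4 boxes.
Subtract solutions that violate a single cap (substitute x_i' = x_i − (cap_i+1)): x_1 ≥ 8 gives C(18,3) = 816; x_2 ≥ 8 gives C(18,3) = 816; x_3 ≥ 8 gives C(18,3) = 816; x_4 ≥ 5 gives C(21,3) = 1330. Together 3778.
Add back pairs where two caps are both exceeded: 120 + 120 + 286 + 120 + 286 + 286 = 1218.
Subtract triples: 0 + 10 + 10 + 10 = 30.
By inclusion–exclusion the count is 2600 − 3778 + 1218 − 30 = 10.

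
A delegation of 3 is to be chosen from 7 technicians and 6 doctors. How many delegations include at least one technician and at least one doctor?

With no constraint there are C(13,3) = 286 possible selections.
Selections missing a whole group: no technicians → C(6,3) = 20; no doctors → C(7,3) = 35.
Both groups omitted at once is impossible, so 286 − 55 = 231.

231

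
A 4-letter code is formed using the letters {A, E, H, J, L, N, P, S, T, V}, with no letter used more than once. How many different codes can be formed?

This is a permutation of 4 out of 10: P(10,4) = 10!/6!.
10 × 9 × 8 × 7 = 5040.

5040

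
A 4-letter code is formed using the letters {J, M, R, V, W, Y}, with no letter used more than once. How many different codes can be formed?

This is a permutation of 4 out of 6: P(6,4) = 6!/2!.
6 × 5 × 4 × 3 = 360.

360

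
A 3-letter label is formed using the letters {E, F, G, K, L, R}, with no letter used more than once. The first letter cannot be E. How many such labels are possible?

100

The first letter has 6−1 = 5 choices (anything except E).
The remaining 2 letters are filled from the other 5 symbols without repetition: 5 × 4 = 20.
Total: 5 × 20 = 100.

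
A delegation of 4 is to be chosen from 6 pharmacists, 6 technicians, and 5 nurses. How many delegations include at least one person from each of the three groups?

Unrestricted: C(17,4) = 2380 ways to pick any 4 of the 17.
Selections missing a whole group: no pharmacists → C(11,4) = 330; no technicians → C(11,4) = 330; no nurses → C(12,4) = 495.
Add back selections omitting two groups (i.e. drawn from a single group): C(6,4) + C(6,4) + C(5,4) = 35.
By inclusion–exclusion: 2380 − 1155 + 35 = 1260.

1260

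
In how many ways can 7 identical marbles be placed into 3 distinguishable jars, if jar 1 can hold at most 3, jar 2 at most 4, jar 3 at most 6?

By stars and bars, unrestricted non-negative solutions to x_1+…+x_3 = 7 number C(7+2,2) = 36.
Subtract solutions that violate a single cap (substitute x_i' = x_i − (cap_i+1)): x_1 ≥ 4 gives C(5,2) = 10; x_2 ≥ 5 gives C(4,2) = 6; x_3 ≥ 7 gives C(2,2) = 1. Together 17.
No two caps can be exceeded simultaneously, so the pair terms are all 0.
By inclusion–exclusion the count is 36 − 17 + 0 = 19.

19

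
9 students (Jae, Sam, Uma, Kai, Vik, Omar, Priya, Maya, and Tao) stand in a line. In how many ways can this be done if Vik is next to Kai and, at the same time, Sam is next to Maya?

Treat {Vik,Kai} as one block (2 orders) and {Sam,Maya} as another (2 orders).
That leaves 7 units to arrange: 2 × 2 × 7! = 4 × 5040 = 20160.

20160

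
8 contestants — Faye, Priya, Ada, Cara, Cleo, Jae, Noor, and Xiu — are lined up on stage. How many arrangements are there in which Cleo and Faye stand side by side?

Treat {Cleo, Faye} as a single unit. There are 7 units to order, and the pair itself can be ordered 2 ways.
So the count is 2·(7)! = 10080.

10080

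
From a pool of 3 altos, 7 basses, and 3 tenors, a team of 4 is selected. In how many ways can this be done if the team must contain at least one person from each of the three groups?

With no constraint there are C(13,4) = 715 possible selections.
Subtract selections that omit an entire group: no altos → C(10,4) = 210; no basses → C(6,4) = 15; no tenors → C(10,4) = 210.
Add back selections omitting two groups (i.e. drawn from a single group): C(3,4) + C(7,4) + C(3,4) = 35.
By inclusion–exclusion: 715 − 435 + 35 = 315.

315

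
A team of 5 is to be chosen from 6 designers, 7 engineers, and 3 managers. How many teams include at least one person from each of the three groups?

2730

Total 5-person selections from all 16: C(16,5) = 4368.
Selections missing a whole group: no designers → C(10,5) = 252; no engineers → C(9,5) = 126; no managers → C(13,5) = 1287.
Add back selections omitting two groups (i.e. drawn from a single group): C(6,5) + C(7,5) + C(3,5) = 27.
By inclusion–exclusion: 4368 − 1665 + 27 = 2730.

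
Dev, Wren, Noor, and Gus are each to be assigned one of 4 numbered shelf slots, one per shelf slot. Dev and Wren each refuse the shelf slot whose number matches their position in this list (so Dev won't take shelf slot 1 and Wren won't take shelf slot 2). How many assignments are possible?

14

Let Aᵢ (for i ∈ {1, 2}) be the placements that put person i in their forbidden shelf slot. Any j of these fix j positions, leaving (4−j)! ways to fill the rest, and there are C(2,j) ways to pick which j.
By inclusion–exclusion, the number of valid placements is Σ_{j=0}^{2} (−1)^j C(2,j)·(4−j)!.
Computing: 24 − 12 + 2 = 14.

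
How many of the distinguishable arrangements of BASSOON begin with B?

Fix B in the first position and arrange the remaining 6 letters.
Those 6 letters have O appearing twice and S appearing twice, giving (6)!/(2!·2!) = 180.

180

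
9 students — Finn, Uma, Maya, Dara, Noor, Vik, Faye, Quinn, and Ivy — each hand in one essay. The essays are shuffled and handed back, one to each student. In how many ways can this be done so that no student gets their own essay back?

133496

Let Aᵢ be the assignments in which student i gets their own essay. We want the size of the complement of A₁∪…∪A_9.
By inclusion–exclusion this is Σ_{j=0}^{9} (−1)^j C(9,j)·(9−j)!.
Computing: 362880 − 362880 + 181440 − 60480 + 15120 − 3024 + 504 − 72 + 9 − 1 = 133496.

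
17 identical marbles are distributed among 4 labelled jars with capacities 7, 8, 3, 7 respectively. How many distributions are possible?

Without the upper bounds there are C(20,3) = 1140 ways to split 17 among 4 jars.
Subtract solutions that violate a single cap (substitute x_i' = x_i − (cap_i+1)): x_1 ≥ 8 gives C(12,3) = 220; x_2 ≥ 9 gives C(11,3) = 165; x_3 ≥ 4 gives C(16,3) = 560; x_4 ≥ 8 gives C(12,3) = 220. Together 1165.
Add back pairs where two caps are both exceeded: 1 + 56 + 4 + 35 + 1 + 56 = 153.
By inclusion–exclusion the count is 1140 − 1165 + 153 = 128.

128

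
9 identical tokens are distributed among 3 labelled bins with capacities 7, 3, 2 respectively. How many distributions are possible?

Without the upper bounds there are C(11,2) = 55 ways to split 9 among 3 bins.
Subtract solutions that violate a single cap (substitute x_i' = x_i − (cap_i+1)): x_1 ≥ 8 gives C(3,2) = 3; x_2 ≥ 4 gives C(7,2) = 21; x_3 ≥ 3 gives C(8,2) = 28. Together 52.
Add back pairs where two caps are both exceeded: 0 + 0 + 6 = 6.
By inclusion–exclusion the count is 55 − 52 + 6 = 9.

9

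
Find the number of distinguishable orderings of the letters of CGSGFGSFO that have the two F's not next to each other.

11760

Total arrangements of CGSGFGSFO: 9!/(3!·2!·2!) = 15120.
Arrangements with the F's together: treat FF as one letter, giving (8)!/(3!·2!) = 3360.
Subtracting, 15120 − 3360 = 11760 arrangements keep the F's apart.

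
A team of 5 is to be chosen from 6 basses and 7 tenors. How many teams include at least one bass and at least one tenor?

1260

With no constraint there are C(13,5) = 1287 possible selections.
Selections missing a whole group: no basses → C(7,5) = 21; no tenors → C(6,5) = 6.
Both groups omitted at once is impossible, so 1287 − 27 = 1260.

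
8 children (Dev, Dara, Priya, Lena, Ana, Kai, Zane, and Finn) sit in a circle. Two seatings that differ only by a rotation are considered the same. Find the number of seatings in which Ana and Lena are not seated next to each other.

Without the restriction there are (7)! = 5040 seatings.
Those with Ana next to Lena: fuse the pair into one unit and seat 7 units around a circle — 2·(6)! = 1440.
Subtracting, 5040 − 1440 = 3600.

3600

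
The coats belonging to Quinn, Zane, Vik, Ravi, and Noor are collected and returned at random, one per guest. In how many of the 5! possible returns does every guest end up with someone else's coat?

44

Count assignments avoiding every fixed point. For any j of the 5 guests fixed to their own coat, the other 5−j can be arranged in (5−j)! ways.
By inclusion–exclusion this is Σ_{j=0}^{5} (−1)^j C(5,j)·(5−j)!.
Computing: 120 − 120 + 60 − 20 + 5 − 1 = 44.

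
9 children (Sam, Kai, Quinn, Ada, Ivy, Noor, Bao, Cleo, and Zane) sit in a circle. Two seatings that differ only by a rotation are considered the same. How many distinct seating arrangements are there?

40320

Around a circle, 9 distinct people have 9!/9 = (8)! = 40320 rotationally distinct seatings.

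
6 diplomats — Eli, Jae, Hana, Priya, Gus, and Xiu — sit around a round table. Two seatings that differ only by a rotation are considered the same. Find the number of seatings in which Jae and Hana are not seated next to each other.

Without the restriction there are (5)! = 120 seatings.
Seatings with Jae beside Hana: treat them as a block with 2 internal orders, giving 2 × (4)! = 48.
Subtracting, 120 − 48 = 72.

72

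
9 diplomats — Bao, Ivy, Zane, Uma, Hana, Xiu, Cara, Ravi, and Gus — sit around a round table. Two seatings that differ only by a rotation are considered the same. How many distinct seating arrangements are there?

Around a circle, 9 distinct people have 9!/9 = (8)! = 40320 rotationally distinct seatings.

40320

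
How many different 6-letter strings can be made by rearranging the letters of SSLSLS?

SSLSLS has 6 letters with L appearing twice and S appearing 4 times.
Dividing 6! = 720 by 4!·2! = 48 for the repeated letters gives 15.

15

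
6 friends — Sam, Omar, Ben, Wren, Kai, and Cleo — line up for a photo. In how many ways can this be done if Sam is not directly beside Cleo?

There are 6! = 720 arrangements in all. If Sam and Cleo are adjacent, merging them into one block gives 2·(5)! = 240 arrangements.
So 720 − 240 = 480 arrangements keep them apart.

480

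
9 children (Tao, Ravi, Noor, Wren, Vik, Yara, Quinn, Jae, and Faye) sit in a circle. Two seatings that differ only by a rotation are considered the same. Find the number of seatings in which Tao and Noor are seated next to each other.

10080

Treat {Tao, Noor} as one unit (2 internal orders) and seat the resulting 8 units around the table: (7)! circular arrangements.
So 2 × (7)! = 2 × 5040 = 10080.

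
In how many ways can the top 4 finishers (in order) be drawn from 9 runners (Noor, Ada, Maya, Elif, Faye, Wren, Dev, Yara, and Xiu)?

3024

There are 9 choices for 1st place, 8 for 2nd, and so on down to 6 for position 4.
That gives 9 × 8 × 7 × 6 = 3024.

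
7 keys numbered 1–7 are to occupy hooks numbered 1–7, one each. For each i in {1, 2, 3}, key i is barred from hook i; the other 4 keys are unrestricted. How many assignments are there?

Let Aᵢ (for i ∈ {1, 2, 3}) be the placements that put key i in its forbidden hook. Any j of these fix j positions, leaving (7−j)! ways to fill the rest, and there are C(3,j) ways to pick which j.
By inclusion–exclusion, the number of valid placements is Σ_{j=0}^{3} (−1)^j C(3,j)·(7−j)!.
Computing: 5040 − 2160 + 360 − 24 = 3216.

3216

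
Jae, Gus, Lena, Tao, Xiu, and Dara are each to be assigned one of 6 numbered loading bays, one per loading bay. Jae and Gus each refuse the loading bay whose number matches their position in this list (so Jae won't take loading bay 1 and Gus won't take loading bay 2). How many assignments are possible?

Let Aᵢ (for i ∈ {1, 2}) be the placements that put person i in their forbidden loading bay. Any j of these fix j positions, leaving (6−j)! ways to fill the rest, and there are C(2,j) ways to pick which j.
By inclusion–exclusion, the number of valid placements is Σ_{j=0}^{2} (−1)^j C(2,j)·(6−j)!.
Computing: 720 − 240 + 24 = 504.

504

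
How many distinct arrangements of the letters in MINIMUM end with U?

With the last slot taken by U, it remains to arrange the other 6 letters (MINIMM).
Those 6 letters have I appearing twice and M appearing 3 times, giving (6)!/(3!·2!) = 60.

60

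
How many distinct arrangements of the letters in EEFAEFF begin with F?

60

With the first slot taken by F, it remains to arrange the other 6 letters (EEAEFF).
Those 6 letters have E appearing 3 times and F appearing twice, giving (6)!/(3!·2!) = 60.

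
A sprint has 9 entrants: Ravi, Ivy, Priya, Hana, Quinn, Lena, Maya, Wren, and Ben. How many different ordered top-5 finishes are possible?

There are 9 choices for 1st place, 8 for 2nd, and so on down to 5 for position 5.
That gives 9 × 8 × 7 × 6 × 5 = 15120.

15120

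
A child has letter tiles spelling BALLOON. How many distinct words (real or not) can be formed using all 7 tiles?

1260

The 7 letters of BALLOON have repeats: L appearing twice and O appearing twice.
So there are 7! / (2!·2!) = 1260 distinguishable arrangements.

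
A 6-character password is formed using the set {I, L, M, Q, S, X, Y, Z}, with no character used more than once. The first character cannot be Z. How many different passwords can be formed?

The first character has 8−1 = 7 choices (anything except Z).
The remaining 5 characters are filled from the other 7 symbols without repetition: 7 × 6 × 5 × 4 × 3 = 2520.
Total: 7 × 2520 = 17640.

17640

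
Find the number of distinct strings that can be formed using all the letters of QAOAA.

QAOAA has 5 letters with A appearing 3 times.
Dividing 5! = 120 by 3! = 6 for the repeated letters gives 20.

20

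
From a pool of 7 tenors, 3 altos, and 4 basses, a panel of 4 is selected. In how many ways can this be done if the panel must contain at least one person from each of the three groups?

Unrestricted: C(14,4) = 1001 ways to pick any 4 of the 14.
Subtract selections that omit an entire group: no tenors → C(7,4) = 35; no altos → C(11,4) = 330; no basses → C(10,4) = 210.
Add back selections omitting two groups (i.e. drawn from a single group): C(7,4) + C(3,4) + C(4,4) = 36.
By inclusion–exclusion: 1001 − 575 + 36 = 462.

462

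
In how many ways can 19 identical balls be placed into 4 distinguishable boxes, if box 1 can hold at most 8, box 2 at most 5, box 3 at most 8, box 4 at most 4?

Ignoring the caps, the number of non-negative solutions to x_1+…+x_4 = 19 is C(22,3) = 1540.
Subtract solutions that violate a single cap (substitute x_i' = x_i − (cap_i+1)): x_1 ≥ 9 gives C(13,3) = 286; x_2 ≥ 6 gives C(16,3) = 560; x_3 ≥ 9 gives C(13,3) = 286; x_4 ≥ 5 gives C(17,3) = 680. Together 1812.
Add back pairs where two caps are both exceeded: 35 + 4 + 56 + 35 + 165 + 56 = 351.
By inclusion–exclusion the count is 1540 − 1812 + 351 = 79.

79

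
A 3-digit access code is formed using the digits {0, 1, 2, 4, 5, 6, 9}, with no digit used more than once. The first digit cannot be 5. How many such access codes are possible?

180

The first digit has 7−1 = 6 choices (anything except 5).
The remaining 2 digits are filled from the other 6 symbols without repetition: 6 × 5 = 30.
Total: 6 × 30 = 180.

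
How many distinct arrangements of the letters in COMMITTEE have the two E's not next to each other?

35280

There are 9!/(2!·2!·2!) = 45360 arrangements of COMMITTEE in total.
Arrangements with the E's together: treat EE as one letter, giving (8)!/(2!·2!) = 10080.
Subtracting, 45360 − 10080 = 35280 arrangements keep the E's apart.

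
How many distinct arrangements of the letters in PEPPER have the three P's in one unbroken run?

12

Treat the 3 copies of P as a single block. The multiset to arrange is then {PPP, E, E, R}, 4 items in all.
That gives (4)!/(2!) = 12 arrangements.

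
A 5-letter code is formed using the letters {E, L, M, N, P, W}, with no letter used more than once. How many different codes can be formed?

720

This is a permutation of 5 out of 6: P(6,5) = 6!/1!.
That product is 6 × 5 × 4 × 3 × 2 = 720.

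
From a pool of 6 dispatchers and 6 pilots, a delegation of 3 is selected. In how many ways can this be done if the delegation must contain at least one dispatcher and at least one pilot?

180

Total 3-person selections from all 12: C(12,3) = 220.
Subtract selections that omit an entire group: no dispatchers → C(6,3) = 20; no pilots → C(6,3) = 20.
Both groups omitted at once is impossible, so 220 − 40 = 180.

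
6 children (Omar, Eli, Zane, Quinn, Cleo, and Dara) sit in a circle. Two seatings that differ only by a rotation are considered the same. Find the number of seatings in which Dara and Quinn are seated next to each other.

48

Treat {Dara, Quinn} as one unit (2 internal orders) and seat the resulting 5 units around the table: (4)! circular arrangements.
So 2 × (4)! = 2 × 24 = 48.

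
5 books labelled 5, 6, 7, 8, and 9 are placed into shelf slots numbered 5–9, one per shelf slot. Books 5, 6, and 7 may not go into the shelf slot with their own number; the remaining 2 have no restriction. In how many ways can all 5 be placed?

Let Aᵢ (for i ∈ {5, 6, 7}) be the placements that put book i in its forbidden shelf slot. Any j of these fix j positions, leaving (5−j)! ways to fill the rest, and there are C(3,j) ways to pick which j.
By inclusion–exclusion, the number of valid placements is Σ_{j=0}^{3} (−1)^j C(3,j)·(5−j)!.
Computing: 120 − 72 + 18 − 2 = 64.

64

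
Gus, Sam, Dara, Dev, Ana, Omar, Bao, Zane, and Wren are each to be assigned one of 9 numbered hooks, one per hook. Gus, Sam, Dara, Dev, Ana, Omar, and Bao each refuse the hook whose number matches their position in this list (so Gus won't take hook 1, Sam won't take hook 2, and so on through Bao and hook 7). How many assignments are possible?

Let Aᵢ (for 1 ≤ i ≤ 7) be the placements that put person i in their forbidden hook. Any j of these fix j positions, leaving (9−j)! ways to fill the rest, and there are C(7,j) ways to pick which j.
By inclusion–exclusion, the number of valid placements is Σ_{j=0}^{7} (−1)^j C(7,j)·(9−j)!.
Computing: 362880 − 282240 + 105840 − 25200 + 4200 − 504 + 42 − 2 = 165016.

165016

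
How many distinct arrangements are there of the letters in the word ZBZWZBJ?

ZBZWZBJ has 7 letters with B appearing twice and Z appearing 3 times.
Dividing 7! = 5040 by 3!·2! = 12 for the repeated letters gives 420.

420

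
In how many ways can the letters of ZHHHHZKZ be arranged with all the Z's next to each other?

30

Treat the 3 copies of Z as a single block. The multiset to arrange is then {ZZZ, H, H, H, H, K}, 6 items in all.
That gives (6)!/(4!) = 30 arrangements.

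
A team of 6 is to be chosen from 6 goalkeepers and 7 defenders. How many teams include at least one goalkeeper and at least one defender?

1708

Unrestricted: C(13,6) = 1716 ways to pick any 6 of the 13.
Subtract selections that omit an entire group: no goalkeepers → C(7,6) = 7; no defenders → C(6,6) = 1.
Both groups omitted at once is impossible, so 1716 − 8 = 1708.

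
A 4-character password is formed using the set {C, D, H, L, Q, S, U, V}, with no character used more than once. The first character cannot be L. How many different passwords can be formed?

The first character has 8−1 = 7 choices (anything except L).
The remaining 3 characters are filled from the other 7 symbols without repetition: 7 × 6 × 5 = 210.
Total: 7 × 210 = 1470.

1470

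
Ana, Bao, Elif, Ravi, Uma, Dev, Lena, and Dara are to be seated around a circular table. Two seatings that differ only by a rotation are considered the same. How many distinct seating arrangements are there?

Fix one person's seat to break rotational symmetry; the remaining 7 people can be arranged in (7)! = 5040 ways.

5040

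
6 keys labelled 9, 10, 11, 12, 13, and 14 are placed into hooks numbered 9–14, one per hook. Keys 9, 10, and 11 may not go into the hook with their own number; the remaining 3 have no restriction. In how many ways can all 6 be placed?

426

Let Aᵢ (for i ∈ {9, 10, 11}) be the placements that put key i in its forbidden hook. Any j of these fix j positions, leaving (6−j)! ways to fill the rest, and there are C(3,j) ways to pick which j.
By inclusion–exclusion, the number of valid placements is Σ_{j=0}^{3} (−1)^j C(3,j)·(6−j)!.
Computing: 720 − 360 + 72 − 6 = 426.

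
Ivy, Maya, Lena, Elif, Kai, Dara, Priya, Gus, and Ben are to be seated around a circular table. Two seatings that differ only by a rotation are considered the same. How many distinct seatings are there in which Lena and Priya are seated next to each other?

10080

Glue Lena and Priya into a block (2 internal orders). Seating 8 units around a circle gives (7)! arrangements.
So 2 × (7)! = 2 × 5040 = 10080.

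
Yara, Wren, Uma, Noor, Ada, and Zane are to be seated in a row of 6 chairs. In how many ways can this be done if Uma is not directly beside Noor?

There are 6! = 720 arrangements in all. If Uma and Noor are adjacent, merging them into one block gives 2·(5)! = 240 arrangements.
Complementary counting: 720 − 240 = 480.

480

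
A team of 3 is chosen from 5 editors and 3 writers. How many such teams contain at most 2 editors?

46

Split by how many editors are chosen (0 through 2).
Sum: C(5,0)·C(3,3) + C(5,1)·C(3,2) + C(5,2)·C(3,1) = 1 + 15 + 30 = 46.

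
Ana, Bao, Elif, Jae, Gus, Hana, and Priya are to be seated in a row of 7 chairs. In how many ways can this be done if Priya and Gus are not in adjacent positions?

3600

Of the 7! = 5040 arrangements, those with Priya and Gus adjacent number 2 × 6! = 1440 (treat the pair as a block with 2 internal orders).
So 5040 − 1440 = 3600 arrangements keep them apart.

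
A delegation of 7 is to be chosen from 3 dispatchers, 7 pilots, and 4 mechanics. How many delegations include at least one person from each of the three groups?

2982

With no constraint there are C(14,7) = 3432 possible selections.
Selections missing a whole group: no dispatchers → C(11,7) = 330; no pilots → C(7,7) = 1; no mechanics → C(10,7) = 120.
Add back selections omitting two groups (i.e. drawn from a single group): C(3,7) + C(7,7) + C(4,7) = 1.
By inclusion–exclusion: 3432 − 451 + 1 = 2982.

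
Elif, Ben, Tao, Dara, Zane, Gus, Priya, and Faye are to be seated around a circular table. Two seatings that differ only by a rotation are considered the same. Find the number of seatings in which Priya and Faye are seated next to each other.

Treat {Priya, Faye} as one unit (2 internal orders) and seat the resulting 7 units around the table: (6)! circular arrangements.
So 2 × (6)! = 2 × 720 = 1440.

1440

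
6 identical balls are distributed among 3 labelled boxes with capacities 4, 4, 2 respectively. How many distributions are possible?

Ignoring the caps, the number of non-negative solutions to x_1+…+x_3 = 6 is C(8,2) = 28.
Subtract solutions that violate a single cap (substitute x_i' = x_i − (cap_i+1)): x_1 ≥ 5 gives C(3,2) = 3; x_2 ≥ 5 gives C(3,2) = 3; x_3 ≥ 3 gives C(5,2) = 10. Together 16.
No two caps can be exceeded simultaneously, so the pair terms are all 0.
By inclusion–exclusion the count is 28 − 16 + 0 = 12.

12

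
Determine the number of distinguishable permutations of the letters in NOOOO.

Letter multiplicities in NOOOO: N×1, O×4.
Dividing 5! = 120 by 4! = 24 for the repeated letters gives 5.

5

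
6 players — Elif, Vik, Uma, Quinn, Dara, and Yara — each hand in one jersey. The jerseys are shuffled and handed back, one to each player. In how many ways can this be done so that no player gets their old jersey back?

265

Let Aᵢ be the assignments in which player i gets their old jersey. We want the size of the complement of A₁∪…∪A_6.
By inclusion–exclusion this is Σ_{j=0}^{6} (−1)^j C(6,j)·(6−j)!.
Computing: 720 − 720 + 360 − 120 + 30 − 6 + 1 = 265.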